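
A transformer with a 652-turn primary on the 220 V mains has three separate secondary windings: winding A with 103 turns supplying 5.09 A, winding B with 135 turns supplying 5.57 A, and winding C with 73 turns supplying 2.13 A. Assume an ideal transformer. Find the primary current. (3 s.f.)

V_A = 220 × 103/652 = 34.755 V; V_B = 220 × 135/652 = 45.552 V; V_C = 220 × 73/652 = 24.632 V.
P_out = V_A I_A + V_B I_B + V_C I_C = 34.755×5.09 + 45.552×5.57 + 24.632×2.13 = 176.90 + 253.73 + 52.466 = 483.09 W.
Ideal ⇒ P_in = P_out, so I_p = P_out/V_p = 483.09/220 = 2.20 A.

I_p ≈ 2.20 A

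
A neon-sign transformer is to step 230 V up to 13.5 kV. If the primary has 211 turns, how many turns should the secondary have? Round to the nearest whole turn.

N_s = 12385 turns

N_s/N_p = V_s/V_p, so N_s = 211 × 13500/230 = 12384.8 ≈ 12385 turns.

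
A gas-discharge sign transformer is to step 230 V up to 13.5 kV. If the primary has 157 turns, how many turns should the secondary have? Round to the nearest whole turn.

N_s = 9215 turns

N_s/N_p = V_s/V_p, so N_s = 157 × 13500/230 = 9215.2 ≈ 9215 turns.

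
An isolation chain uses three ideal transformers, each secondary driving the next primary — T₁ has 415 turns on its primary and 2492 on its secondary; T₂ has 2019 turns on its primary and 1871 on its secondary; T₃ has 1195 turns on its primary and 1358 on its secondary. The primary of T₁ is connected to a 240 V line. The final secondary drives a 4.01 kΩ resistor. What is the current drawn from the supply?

I_supply ≈ 2.39 A

Secondary of T₁: V = 240.00 × 2492/415 = 1441.2 V.
Secondary of T₂: V = 1441.2 × 1871/2019 = 1335.5 V.
Secondary of T₃: V = 1335.5 × 1358/1195 = 1517.7 V.
I_load = 1517.7/4010 = 0.37847 A, so P_out = 1517.7 × 0.37847 = 574.40 W.
All ideal ⇒ P_in = P_out, so I_supply = 574.40/240 = 2.39 A.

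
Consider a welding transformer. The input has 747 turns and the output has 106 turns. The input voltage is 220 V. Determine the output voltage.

V_out/V_in = N_out/N_in, so V_out = 220 × 106/747 = 31.2 V.

V_out ≈ 31.2 V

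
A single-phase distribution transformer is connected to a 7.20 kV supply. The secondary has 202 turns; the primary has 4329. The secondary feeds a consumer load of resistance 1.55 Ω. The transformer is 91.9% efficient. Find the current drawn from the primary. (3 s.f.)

I_p ≈ 11.0 A

V_s = 7200 × 202/4329 = 335.97 V.
I_s = V_s/R = 335.97/1.55 = 216.75 A.
P_out = V_s I_s = 335.97 × 216.75 = 72822 W.
P_in = P_out/η = 72822/0.919 = 79240 W.
I_p = P_in/V_p = 79240/7200 = 11.0 A.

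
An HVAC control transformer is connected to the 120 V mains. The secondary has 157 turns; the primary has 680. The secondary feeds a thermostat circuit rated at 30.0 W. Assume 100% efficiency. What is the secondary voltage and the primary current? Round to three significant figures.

V_s ≈ 27.7 V, I_p ≈ 0.250 A

V_s = V_p × N_s/N_p = 120 × 157/680 = 27.706 V.
I_s = P/V_s = 30.0/27.706 = 1.0828 A.
I_p = I_s × N_s/N_p = 1.0828 × 157/680 = 0.250 A.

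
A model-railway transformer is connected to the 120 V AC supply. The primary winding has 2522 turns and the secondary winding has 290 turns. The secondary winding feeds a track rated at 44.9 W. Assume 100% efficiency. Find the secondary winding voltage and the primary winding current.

V_s = V_p × N_s/N_p = 120 × 290/2522 = 13.799 V.
I_s = P/V_s = 44.9/13.799 = 3.2540 A.
I_p = I_s × N_s/N_p = 3.2540 × 290/2522 = 0.374 A.

V_s ≈ 13.8 V, I_p ≈ 0.374 A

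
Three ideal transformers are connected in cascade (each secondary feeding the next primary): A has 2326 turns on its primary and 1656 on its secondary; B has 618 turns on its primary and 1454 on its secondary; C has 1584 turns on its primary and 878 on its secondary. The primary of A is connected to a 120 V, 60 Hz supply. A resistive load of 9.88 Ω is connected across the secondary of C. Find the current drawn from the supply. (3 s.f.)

I_supply ≈ 10.5 A

After A: V = 120.00 × 1656/2326 = 85.434 V.
After B: V = 85.434 × 1454/618 = 201.01 V.
After C: V = 201.01 × 878/1584 = 111.42 V.
I_load = 111.42/9.88 = 11.277 A, so P_out = 111.42 × 11.277 = 1256.4 W.
All ideal ⇒ P_in = P_out, so I_supply = 1256.4/120 = 10.5 A.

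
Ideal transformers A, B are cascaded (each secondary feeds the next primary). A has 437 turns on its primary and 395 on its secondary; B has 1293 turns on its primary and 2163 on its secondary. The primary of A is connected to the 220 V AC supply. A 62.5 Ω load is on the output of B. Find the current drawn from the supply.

I_supply ≈ 8.05 A

Secondary of A: V = 220.00 × 395/437 = 198.86 V.
Secondary of B: V = 198.86 × 2163/1293 = 332.66 V.
I_load = 332.66/62.5 = 5.3225 A, so P_out = 332.66 × 5.3225 = 1770.6 W.
All ideal ⇒ P_in = P_out, so I_supply = 1770.6/220 = 8.05 A.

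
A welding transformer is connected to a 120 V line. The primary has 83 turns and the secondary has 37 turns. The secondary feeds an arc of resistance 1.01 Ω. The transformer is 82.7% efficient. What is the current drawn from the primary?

I_p ≈ 28.5 A

V_s = 120 × 37/83 = 53.494 V.
I_s = V_s/R = 53.494/1.01 = 52.964 A.
P_out = V_s I_s = 53.494 × 52.964 = 2833.3 W.
P_in = P_out/η = 2833.3/0.827 = 3426.0 W.
I_p = P_in/V_p = 3426.0/120 = 28.5 A.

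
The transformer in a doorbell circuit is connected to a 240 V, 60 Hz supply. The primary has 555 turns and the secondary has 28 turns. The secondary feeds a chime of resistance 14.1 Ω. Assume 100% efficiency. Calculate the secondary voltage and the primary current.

V_s = V_p × N_s/N_p = 240 × 28/555 = 12.108 V.
I_s = V_s/R = 12.108/14.1 = 0.85873 A.
I_p = I_s × N_s/N_p = 0.85873 × 28/555 = 0.0433 A.

V_s ≈ 12.1 V, I_p ≈ 0.0433 A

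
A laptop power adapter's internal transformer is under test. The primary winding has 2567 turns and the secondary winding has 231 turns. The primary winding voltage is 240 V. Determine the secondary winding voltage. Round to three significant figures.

V_s/V_p = N_s/N_p, so V_s = 240 × 231/2567 = 21.6 V.

V_s ≈ 21.6 V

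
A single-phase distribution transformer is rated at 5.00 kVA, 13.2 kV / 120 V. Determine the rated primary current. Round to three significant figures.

I_p = S/V_p = 5000/13200 = 0.379 A.

I_p ≈ 0.379 A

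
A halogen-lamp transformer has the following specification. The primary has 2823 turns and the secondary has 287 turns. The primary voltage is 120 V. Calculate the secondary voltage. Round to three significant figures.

V_s/V_p = N_s/N_p, so V_s = 120 × 287/2823 = 12.2 V.

V_s ≈ 12.2 V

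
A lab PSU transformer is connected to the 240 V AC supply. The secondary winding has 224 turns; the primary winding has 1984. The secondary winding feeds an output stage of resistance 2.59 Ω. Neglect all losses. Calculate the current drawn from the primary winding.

I_p ≈ 1.18 A

V_s = V_p × N_s/N_p = 240 × 224/1984 = 27.097 V.
I_s = V_s/R = 27.097/2.59 = 10.462 A.
For an ideal transformer I_p N_p = I_s N_s, so I_p = 10.462 × 224/1984 = 1.18 A.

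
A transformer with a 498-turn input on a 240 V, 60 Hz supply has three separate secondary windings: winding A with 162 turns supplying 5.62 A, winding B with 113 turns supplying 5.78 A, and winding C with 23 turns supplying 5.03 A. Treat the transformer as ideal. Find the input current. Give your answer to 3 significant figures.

I_in ≈ 3.37 A

V_A = 240 × 162/498 = 78.072 V; V_B = 240 × 113/498 = 54.458 V; V_C = 240 × 23/498 = 11.084 V.
P_out = V_A I_A + V_B I_B + V_C I_C = 78.072×5.62 + 54.458×5.78 + 11.084×5.03 = 438.77 + 314.77 + 55.754 = 809.29 W.
Ideal ⇒ P_in = P_out, so I_in = P_out/V_in = 809.29/240 = 3.37 A.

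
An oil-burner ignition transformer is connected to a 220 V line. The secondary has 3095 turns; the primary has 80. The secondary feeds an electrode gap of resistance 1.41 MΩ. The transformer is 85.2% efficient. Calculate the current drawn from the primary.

V_s = 220 × 3095/80 = 8511.2 V.
I_s = V_s/R = 8511.2/(1.41×10^6) = 0.0060363 A.
P_out = V_s I_s = 8511.2 × 0.0060363 = 51.377 W.
P_in = P_out/η = 51.377/0.852 = 60.301 W.
I_p = P_in/V_p = 60.301/220 = 0.274 A.

I_p ≈ 0.274 A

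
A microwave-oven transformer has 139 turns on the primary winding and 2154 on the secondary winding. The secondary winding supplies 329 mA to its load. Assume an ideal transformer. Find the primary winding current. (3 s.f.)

I_p ≈ 5.10 A

For an ideal transformer I_p/I_s = N_s/N_p, so I_p = 0.329 × 2154/139 = 5.10 A.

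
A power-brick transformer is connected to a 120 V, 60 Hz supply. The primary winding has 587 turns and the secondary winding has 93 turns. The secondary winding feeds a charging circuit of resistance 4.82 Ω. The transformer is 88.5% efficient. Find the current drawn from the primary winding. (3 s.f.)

I_p ≈ 0.706 A

V_s = 120 × 93/587 = 19.012 V.
I_s = V_s/R = 19.012/4.82 = 3.9444 A.
P_out = V_s I_s = 19.012 × 3.9444 = 74.990 W.
P_in = P_out/η = 74.990/0.885 = 84.735 W.
I_p = P_in/V_p = 84.735/120 = 0.706 A.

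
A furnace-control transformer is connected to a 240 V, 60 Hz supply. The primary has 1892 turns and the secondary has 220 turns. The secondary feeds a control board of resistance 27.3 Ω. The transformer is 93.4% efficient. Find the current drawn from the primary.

V_s = 240 × 220/1892 = 27.907 V.
I_s = V_s/R = 27.907/27.3 = 1.0222 A.
P_out = V_s I_s = 27.907 × 1.0222 = 28.527 W.
P_in = P_out/η = 28.527/0.934 = 30.543 W.
I_p = P_in/V_p = 30.543/240 = 0.127 A.

I_p ≈ 0.127 A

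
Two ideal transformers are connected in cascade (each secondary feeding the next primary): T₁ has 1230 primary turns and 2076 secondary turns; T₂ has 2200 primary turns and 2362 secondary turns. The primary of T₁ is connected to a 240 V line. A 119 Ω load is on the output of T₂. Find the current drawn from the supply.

Secondary of T₁: V = 240.00 × 2076/1230 = 405.07 V.
Secondary of T₂: V = 405.07 × 2362/2200 = 434.90 V.
I_load = 434.90/119 = 3.6546 A, so P_out = 434.90 × 3.6546 = 1589.4 W.
All ideal ⇒ P_in = P_out, so I_supply = 1589.4/240 = 6.62 A.

I_supply ≈ 6.62 A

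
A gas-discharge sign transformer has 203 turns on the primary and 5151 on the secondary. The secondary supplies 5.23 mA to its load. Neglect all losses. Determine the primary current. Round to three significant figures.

I_p ≈ 0.133 A

For an ideal transformer I_p/I_s = N_s/N_p, so I_p = 0.00523 × 5151/203 = 0.133 A.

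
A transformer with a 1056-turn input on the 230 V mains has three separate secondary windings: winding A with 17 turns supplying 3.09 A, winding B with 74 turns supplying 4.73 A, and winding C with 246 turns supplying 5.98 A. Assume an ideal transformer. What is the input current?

V_A = 230 × 17/1056 = 3.7027 V; V_B = 230 × 74/1056 = 16.117 V; V_C = 230 × 246/1056 = 53.580 V.
P_out = V_A I_A + V_B I_B + V_C I_C = 3.7027×3.09 + 16.117×4.73 + 53.580×5.98 = 11.441 + 76.235 + 320.41 = 408.08 W.
Ideal ⇒ P_in = P_out, so I_in = P_out/V_in = 408.08/230 = 1.77 A.

I_in ≈ 1.77 A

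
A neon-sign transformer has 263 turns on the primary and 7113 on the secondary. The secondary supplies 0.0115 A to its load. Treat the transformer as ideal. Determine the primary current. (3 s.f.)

I_p ≈ 0.311 A

For an ideal transformer I_p/I_s = N_s/N_p, so I_p = 0.0115 × 7113/263 = 0.311 A.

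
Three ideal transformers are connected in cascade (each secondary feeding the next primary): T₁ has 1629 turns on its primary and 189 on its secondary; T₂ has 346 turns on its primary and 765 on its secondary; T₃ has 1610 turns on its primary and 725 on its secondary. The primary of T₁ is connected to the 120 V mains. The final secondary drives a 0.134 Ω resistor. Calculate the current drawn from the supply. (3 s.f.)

I_supply ≈ 11.9 A

After T₁: V = 120.00 × 189/1629 = 13.923 V.
After T₂: V = 13.923 × 765/346 = 30.783 V.
After T₃: V = 30.783 × 725/1610 = 13.862 V.
I_load = 13.862/0.134 = 103.45 A, so P_out = 13.862 × 103.45 = 1434.0 W.
All ideal ⇒ P_in = P_out, so I_supply = 1434.0/120 = 11.9 A.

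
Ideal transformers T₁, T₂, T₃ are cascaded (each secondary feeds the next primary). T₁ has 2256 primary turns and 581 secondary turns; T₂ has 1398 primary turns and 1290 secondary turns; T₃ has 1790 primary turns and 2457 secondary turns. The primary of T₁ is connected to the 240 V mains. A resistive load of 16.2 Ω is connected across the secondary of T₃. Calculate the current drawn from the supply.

Secondary of T₁: V = 240.00 × 581/2256 = 61.809 V.
Secondary of T₂: V = 61.809 × 1290/1398 = 57.034 V.
Secondary of T₃: V = 57.034 × 2457/1790 = 78.286 V.
I_load = 78.286/16.2 = 4.8325 A, so P_out = 78.286 × 4.8325 = 378.31 W.
All ideal ⇒ P_in = P_out, so I_supply = 378.31/240 = 1.58 A.

I_supply ≈ 1.58 A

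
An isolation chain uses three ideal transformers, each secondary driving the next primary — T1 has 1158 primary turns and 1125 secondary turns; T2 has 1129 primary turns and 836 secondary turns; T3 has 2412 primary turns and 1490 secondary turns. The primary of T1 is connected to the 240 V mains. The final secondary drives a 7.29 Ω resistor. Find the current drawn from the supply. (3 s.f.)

I_supply ≈ 6.50 A

Secondary of T1: V = 240.00 × 1125/1158 = 233.16 V.
Secondary of T2: V = 233.16 × 836/1129 = 172.65 V.
Secondary of T3: V = 172.65 × 1490/2412 = 106.65 V.
I_load = 106.65/7.29 = 14.630 A, so P_out = 106.65 × 14.630 = 1560.4 W.
All ideal ⇒ P_in = P_out, so I_supply = 1560.4/240 = 6.50 A.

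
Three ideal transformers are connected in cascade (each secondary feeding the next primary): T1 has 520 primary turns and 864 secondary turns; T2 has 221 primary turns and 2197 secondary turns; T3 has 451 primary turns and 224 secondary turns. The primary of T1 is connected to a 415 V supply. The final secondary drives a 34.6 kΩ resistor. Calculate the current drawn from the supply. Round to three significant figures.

I_supply ≈ 0.807 A

Secondary of T1: V = 415.00 × 864/520 = 689.54 V.
Secondary of T2: V = 689.54 × 2197/221 = 6854.8 V.
Secondary of T3: V = 6854.8 × 224/451 = 3404.6 V.
I_load = 3404.6/34600 = 0.098399 A, so P_out = 3404.6 × 0.098399 = 335.01 W.
All ideal ⇒ P_in = P_out, so I_supply = 335.01/415 = 0.807 A.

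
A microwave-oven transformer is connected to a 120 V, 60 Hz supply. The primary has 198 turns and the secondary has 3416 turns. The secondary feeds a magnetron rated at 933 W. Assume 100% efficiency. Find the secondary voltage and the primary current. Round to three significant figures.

V_s = V_p × N_s/N_p = 120 × 3416/198 = 2070.3 V.
I_s = P/V_s = 933/2070.3 = 0.45066 A.
I_p = I_s × N_s/N_p = 0.45066 × 3416/198 = 7.77 A.

V_s ≈ 2070 V, I_p ≈ 7.77 A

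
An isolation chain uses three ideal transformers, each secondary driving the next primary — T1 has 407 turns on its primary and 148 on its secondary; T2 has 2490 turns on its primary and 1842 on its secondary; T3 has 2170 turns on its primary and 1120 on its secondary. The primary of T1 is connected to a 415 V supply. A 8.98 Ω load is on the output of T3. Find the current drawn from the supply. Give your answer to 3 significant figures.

I_supply ≈ 0.891 A

Secondary of T1: V = 415.00 × 148/407 = 150.91 V.
Secondary of T2: V = 150.91 × 1842/2490 = 111.64 V.
Secondary of T3: V = 111.64 × 1120/2170 = 57.619 V.
I_load = 57.619/8.98 = 6.4163 A, so P_out = 57.619 × 6.4163 = 369.70 W.
All ideal ⇒ P_in = P_out, so I_supply = 369.70/415 = 0.891 A.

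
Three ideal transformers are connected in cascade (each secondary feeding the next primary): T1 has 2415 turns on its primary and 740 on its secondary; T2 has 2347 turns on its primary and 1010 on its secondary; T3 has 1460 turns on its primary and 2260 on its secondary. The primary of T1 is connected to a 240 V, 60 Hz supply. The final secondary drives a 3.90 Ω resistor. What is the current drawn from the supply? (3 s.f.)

I_supply ≈ 2.56 A

After T1: V = 240.00 × 740/2415 = 73.540 V.
After T2: V = 73.540 × 1010/2347 = 31.647 V.
After T3: V = 31.647 × 2260/1460 = 48.988 V.
I_load = 48.988/3.90 = 12.561 A, so P_out = 48.988 × 12.561 = 615.34 W.
All ideal ⇒ P_in = P_out, so I_supply = 615.34/240 = 2.56 A.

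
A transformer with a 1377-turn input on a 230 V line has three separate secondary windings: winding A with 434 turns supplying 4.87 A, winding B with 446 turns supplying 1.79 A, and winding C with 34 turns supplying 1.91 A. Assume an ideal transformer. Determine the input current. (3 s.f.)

V_A = 230 × 434/1377 = 72.491 V; V_B = 230 × 446/1377 = 74.495 V; V_C = 230 × 34/1377 = 5.6790 V.
P_out = V_A I_A + V_B I_B + V_C I_C = 72.491×4.87 + 74.495×1.79 + 5.6790×1.91 = 353.03 + 133.35 + 10.847 = 497.22 W.
Ideal ⇒ P_in = P_out, so I_in = P_out/V_in = 497.22/230 = 2.16 A.

I_in ≈ 2.16 A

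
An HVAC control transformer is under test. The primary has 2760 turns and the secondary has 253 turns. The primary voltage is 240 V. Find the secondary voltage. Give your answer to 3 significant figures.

V_s ≈ 22.0 V

V_s/V_p = N_s/N_p, so V_s = 240 × 253/2760 = 22.0 V.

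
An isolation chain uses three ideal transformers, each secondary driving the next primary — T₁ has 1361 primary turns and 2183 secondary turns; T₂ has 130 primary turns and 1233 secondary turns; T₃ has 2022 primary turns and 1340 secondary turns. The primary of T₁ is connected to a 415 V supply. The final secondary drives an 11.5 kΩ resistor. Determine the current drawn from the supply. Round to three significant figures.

I_supply ≈ 3.67 A

Secondary of T₁: V = 415.00 × 2183/1361 = 665.65 V.
Secondary of T₂: V = 665.65 × 1233/130 = 6313.4 V.
Secondary of T₃: V = 6313.4 × 1340/2022 = 4184.0 V.
I_load = 4184.0/11500 = 0.36382 A, so P_out = 4184.0 × 0.36382 = 1522.2 W.
All ideal ⇒ P_in = P_out, so I_supply = 1522.2/415 = 3.67 A.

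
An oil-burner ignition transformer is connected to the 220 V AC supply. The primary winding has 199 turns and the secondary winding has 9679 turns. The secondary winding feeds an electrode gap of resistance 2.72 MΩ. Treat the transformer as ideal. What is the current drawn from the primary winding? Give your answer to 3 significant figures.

V_s = V_p × N_s/N_p = 220 × 9679/199 = 10700 V.
I_s = V_s/R = 10700/(2.72×10^6) = 0.0039340 A.
For an ideal transformer I_p N_p = I_s N_s, so I_p = 0.0039340 × 9679/199 = 0.191 A.

I_p ≈ 0.191 A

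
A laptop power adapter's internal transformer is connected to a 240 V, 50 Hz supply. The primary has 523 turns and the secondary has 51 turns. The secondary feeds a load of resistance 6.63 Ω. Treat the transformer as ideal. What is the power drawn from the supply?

P ≈ 82.6 W

V_s = V_p × N_s/N_p = 240 × 51/523 = 23.403 V.
I_s = V_s/R = 23.403/6.63 = 3.5299 A.
I_p = I_s × N_s/N_p = 3.5299 × 51/523 = 0.34422 A.
P = V_p I_p = 240 × 0.34422 = 82.6 W.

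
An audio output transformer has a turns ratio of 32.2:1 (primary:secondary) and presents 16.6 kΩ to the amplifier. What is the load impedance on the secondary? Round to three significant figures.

Z_s = Z_p/(N_p/N_s)² = 16600/32.2² = 16.0 Ω.

Z_s ≈ 16.0 Ω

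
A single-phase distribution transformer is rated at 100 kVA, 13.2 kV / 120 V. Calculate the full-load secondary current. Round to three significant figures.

I_s ≈ 833 A

I_s = S/V_s = 100000/120 = 833 A.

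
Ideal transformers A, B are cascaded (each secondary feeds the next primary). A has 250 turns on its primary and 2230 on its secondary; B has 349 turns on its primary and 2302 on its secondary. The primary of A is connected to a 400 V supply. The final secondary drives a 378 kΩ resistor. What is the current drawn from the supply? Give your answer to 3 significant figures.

I_supply ≈ 3.66 A

After A: V = 400.00 × 2230/250 = 3568.0 V.
After B: V = 3568.0 × 2302/349 = 23534 V.
I_load = 23534/378000 = 0.062261 A, so P_out = 23534 × 0.062261 = 1465.3 W.
All ideal ⇒ P_in = P_out, so I_supply = 1465.3/400 = 3.66 A.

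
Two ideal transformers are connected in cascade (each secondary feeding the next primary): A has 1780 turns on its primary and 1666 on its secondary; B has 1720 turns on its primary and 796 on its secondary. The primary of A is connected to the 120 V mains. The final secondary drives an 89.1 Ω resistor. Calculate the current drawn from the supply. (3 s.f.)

I_supply ≈ 0.253 A

After A: V = 120.00 × 1666/1780 = 112.31 V.
After B: V = 112.31 × 796/1720 = 51.978 V.
I_load = 51.978/89.1 = 0.58337 A, so P_out = 51.978 × 0.58337 = 30.322 W.
All ideal ⇒ P_in = P_out, so I_supply = 30.322/120 = 0.253 A.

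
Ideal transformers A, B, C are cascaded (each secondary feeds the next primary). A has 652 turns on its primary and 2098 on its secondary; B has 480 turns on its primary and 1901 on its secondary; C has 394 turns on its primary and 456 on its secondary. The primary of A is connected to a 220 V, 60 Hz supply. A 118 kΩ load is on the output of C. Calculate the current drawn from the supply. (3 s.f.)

I_supply ≈ 0.406 A

After A: V = 220.00 × 2098/652 = 707.91 V.
After B: V = 707.91 × 1901/480 = 2803.6 V.
After C: V = 2803.6 × 456/394 = 3244.8 V.
I_load = 3244.8/118000 = 0.027498 A, so P_out = 3244.8 × 0.027498 = 89.227 W.
All ideal ⇒ P_in = P_out, so I_supply = 89.227/220 = 0.406 A.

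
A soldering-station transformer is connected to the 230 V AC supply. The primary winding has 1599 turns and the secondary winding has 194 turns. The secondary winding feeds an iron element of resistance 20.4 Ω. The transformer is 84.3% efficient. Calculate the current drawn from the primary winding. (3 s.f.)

V_s = 230 × 194/1599 = 27.905 V.
I_s = V_s/R = 27.905/20.4 = 1.3679 A.
P_out = V_s I_s = 27.905 × 1.3679 = 38.171 W.
P_in = P_out/η = 38.171/0.843 = 45.280 W.
I_p = P_in/V_p = 45.280/230 = 0.197 A.

I_p ≈ 0.197 A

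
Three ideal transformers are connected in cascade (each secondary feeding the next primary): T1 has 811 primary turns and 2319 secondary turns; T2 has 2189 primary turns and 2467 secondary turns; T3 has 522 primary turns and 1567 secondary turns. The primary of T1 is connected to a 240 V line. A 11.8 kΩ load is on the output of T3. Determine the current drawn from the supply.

Secondary of T1: V = 240.00 × 2319/811 = 686.26 V.
Secondary of T2: V = 686.26 × 2467/2189 = 773.42 V.
Secondary of T3: V = 773.42 × 1567/522 = 2321.7 V.
I_load = 2321.7/11800 = 0.19676 A, so P_out = 2321.7 × 0.19676 = 456.82 W.
All ideal ⇒ P_in = P_out, so I_supply = 456.82/240 = 1.90 A.

I_supply ≈ 1.90 A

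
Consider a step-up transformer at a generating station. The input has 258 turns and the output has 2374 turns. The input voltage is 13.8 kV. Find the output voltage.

V_out/V_in = N_out/N_in, so V_out = 13800 × 2374/258 = 127000 V.

V_out ≈ 127000 V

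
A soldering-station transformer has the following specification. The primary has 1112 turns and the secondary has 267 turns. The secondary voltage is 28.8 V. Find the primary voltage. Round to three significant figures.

V_p/V_s = N_p/N_s, so V_p = 28.8 × 1112/267 = 120 V.

V_p ≈ 120 V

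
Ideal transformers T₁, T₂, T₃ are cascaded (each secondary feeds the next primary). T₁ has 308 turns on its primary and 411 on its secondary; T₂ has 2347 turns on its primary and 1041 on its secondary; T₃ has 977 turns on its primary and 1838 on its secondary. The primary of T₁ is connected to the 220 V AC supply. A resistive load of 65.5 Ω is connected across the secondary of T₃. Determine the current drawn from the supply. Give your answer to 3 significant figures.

I_supply ≈ 4.16 A

Secondary of T₁: V = 220.00 × 411/308 = 293.57 V.
Secondary of T₂: V = 293.57 × 1041/2347 = 130.21 V.
Secondary of T₃: V = 130.21 × 1838/977 = 244.96 V.
I_load = 244.96/65.5 = 3.7399 A, so P_out = 244.96 × 3.7399 = 916.14 W.
All ideal ⇒ P_in = P_out, so I_supply = 916.14/220 = 4.16 A.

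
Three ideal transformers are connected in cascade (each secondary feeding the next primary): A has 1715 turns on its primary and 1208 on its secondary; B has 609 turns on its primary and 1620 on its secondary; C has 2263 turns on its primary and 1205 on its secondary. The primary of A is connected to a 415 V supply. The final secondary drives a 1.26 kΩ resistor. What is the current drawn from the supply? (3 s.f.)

I_supply ≈ 0.328 A

After A: V = 415.00 × 1208/1715 = 292.31 V.
After B: V = 292.31 × 1620/609 = 777.59 V.
After C: V = 777.59 × 1205/2263 = 414.05 V.
I_load = 414.05/1260 = 0.32861 A, so P_out = 414.05 × 0.32861 = 136.06 W.
All ideal ⇒ P_in = P_out, so I_supply = 136.06/415 = 0.328 A.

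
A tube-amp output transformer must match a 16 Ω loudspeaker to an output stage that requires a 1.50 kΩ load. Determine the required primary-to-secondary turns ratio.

N_p/N_s ≈ 9.68

Z_p/Z_s = (N_p/N_s)², so N_p/N_s = √(1500/16) = √93.8 = 9.68.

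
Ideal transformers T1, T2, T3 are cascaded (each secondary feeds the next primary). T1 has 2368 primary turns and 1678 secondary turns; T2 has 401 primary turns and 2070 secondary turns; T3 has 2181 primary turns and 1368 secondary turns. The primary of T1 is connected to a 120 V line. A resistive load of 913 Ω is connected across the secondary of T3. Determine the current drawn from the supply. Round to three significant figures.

I_supply ≈ 0.692 A

Secondary of T1: V = 120.00 × 1678/2368 = 85.034 V.
Secondary of T2: V = 85.034 × 2070/401 = 438.95 V.
Secondary of T3: V = 438.95 × 1368/2181 = 275.33 V.
I_load = 275.33/913 = 0.30156 A, so P_out = 275.33 × 0.30156 = 83.028 W.
All ideal ⇒ P_in = P_out, so I_supply = 83.028/120 = 0.692 A.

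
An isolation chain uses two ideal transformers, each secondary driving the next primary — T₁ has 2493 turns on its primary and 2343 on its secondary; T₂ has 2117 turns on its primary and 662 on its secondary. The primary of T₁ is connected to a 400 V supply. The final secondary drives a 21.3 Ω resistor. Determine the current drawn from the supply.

I_supply ≈ 1.62 A

After T₁: V = 400.00 × 2343/2493 = 375.93 V.
After T₂: V = 375.93 × 662/2117 = 117.56 V.
I_load = 117.56/21.3 = 5.5191 A, so P_out = 117.56 × 5.5191 = 648.81 W.
All ideal ⇒ P_in = P_out, so I_supply = 648.81/400 = 1.62 A.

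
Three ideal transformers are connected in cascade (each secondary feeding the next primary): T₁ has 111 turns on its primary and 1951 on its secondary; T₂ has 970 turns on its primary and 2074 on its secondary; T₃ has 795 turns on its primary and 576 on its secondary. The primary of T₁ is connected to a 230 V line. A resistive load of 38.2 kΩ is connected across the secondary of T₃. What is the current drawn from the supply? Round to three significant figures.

After T₁: V = 230.00 × 1951/111 = 4042.6 V.
After T₂: V = 4042.6 × 2074/970 = 8643.7 V.
After T₃: V = 8643.7 × 576/795 = 6262.6 V.
I_load = 6262.6/38200 = 0.16394 A, so P_out = 6262.6 × 0.16394 = 1026.7 W.
All ideal ⇒ P_in = P_out, so I_supply = 1026.7/230 = 4.46 A.

I_supply ≈ 4.46 A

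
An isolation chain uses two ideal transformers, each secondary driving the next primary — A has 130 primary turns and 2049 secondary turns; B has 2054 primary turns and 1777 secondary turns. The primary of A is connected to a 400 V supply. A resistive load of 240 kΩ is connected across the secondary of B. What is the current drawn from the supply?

I_supply ≈ 0.310 A

After A: V = 400.00 × 2049/130 = 6304.6 V.
After B: V = 6304.6 × 1777/2054 = 5454.4 V.
I_load = 5454.4/240000 = 0.022727 A, so P_out = 5454.4 × 0.022727 = 123.96 W.
All ideal ⇒ P_in = P_out, so I_supply = 123.96/400 = 0.310 A.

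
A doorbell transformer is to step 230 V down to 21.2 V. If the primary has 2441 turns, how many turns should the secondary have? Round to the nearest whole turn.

N_s/N_p = V_s/V_p, so N_s = 2441 × 21.2/230 = 225.0 ≈ 225 turns.

N_s = 225 turns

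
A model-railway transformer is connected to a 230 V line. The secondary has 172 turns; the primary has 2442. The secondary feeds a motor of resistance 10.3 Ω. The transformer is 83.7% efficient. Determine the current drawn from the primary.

I_p ≈ 0.132 A

V_s = 230 × 172/2442 = 16.200 V.
I_s = V_s/R = 16.200/10.3 = 1.5728 A.
P_out = V_s I_s = 16.200 × 1.5728 = 25.479 W.
P_in = P_out/η = 25.479/0.837 = 30.441 W.
I_p = P_in/V_p = 30.441/230 = 0.132 A.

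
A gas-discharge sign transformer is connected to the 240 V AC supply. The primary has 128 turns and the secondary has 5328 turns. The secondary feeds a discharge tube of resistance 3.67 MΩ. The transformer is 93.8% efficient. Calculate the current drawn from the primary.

V_s = 240 × 5328/128 = 9990.0 V.
I_s = V_s/R = 9990.0/(3.67×10^6) = 0.0027221 A.
P_out = V_s I_s = 9990.0 × 0.0027221 = 27.193 W.
P_in = P_out/η = 27.193/0.938 = 28.991 W.
I_p = P_in/V_p = 28.991/240 = 0.121 A.

I_p ≈ 0.121 A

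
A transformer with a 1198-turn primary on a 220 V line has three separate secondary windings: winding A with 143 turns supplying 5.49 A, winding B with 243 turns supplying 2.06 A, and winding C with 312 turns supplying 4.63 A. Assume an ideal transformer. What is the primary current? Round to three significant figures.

I_p ≈ 2.28 A

V_A = 220 × 143/1198 = 26.260 V; V_B = 220 × 243/1198 = 44.624 V; V_C = 220 × 312/1198 = 57.295 V.
P_out = V_A I_A + V_B I_B + V_C I_C = 26.260×5.49 + 44.624×2.06 + 57.295×4.63 = 144.17 + 91.926 + 265.28 = 501.37 W.
Ideal ⇒ P_in = P_out, so I_p = P_out/V_p = 501.37/220 = 2.28 A.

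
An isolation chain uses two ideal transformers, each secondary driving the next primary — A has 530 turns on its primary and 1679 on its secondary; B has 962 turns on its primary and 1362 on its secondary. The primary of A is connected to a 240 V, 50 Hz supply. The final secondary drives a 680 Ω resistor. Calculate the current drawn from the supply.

After A: V = 240.00 × 1679/530 = 760.30 V.
After B: V = 760.30 × 1362/962 = 1076.4 V.
I_load = 1076.4/680 = 1.5830 A, so P_out = 1076.4 × 1.5830 = 1704.0 W.
All ideal ⇒ P_in = P_out, so I_supply = 1704.0/240 = 7.10 A.

I_supply ≈ 7.10 A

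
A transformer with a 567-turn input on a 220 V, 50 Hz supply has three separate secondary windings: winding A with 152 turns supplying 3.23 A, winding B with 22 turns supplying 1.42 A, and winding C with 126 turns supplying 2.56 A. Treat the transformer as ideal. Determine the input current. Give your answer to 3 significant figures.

I_in ≈ 1.49 A

V_A = 220 × 152/567 = 58.977 V; V_B = 220 × 22/567 = 8.5362 V; V_C = 220 × 126/567 = 48.889 V.
P_out = V_A I_A + V_B I_B + V_C I_C = 58.977×3.23 + 8.5362×1.42 + 48.889×2.56 = 190.50 + 12.121 + 125.16 = 327.77 W.
Ideal ⇒ P_in = P_out, so I_in = P_out/V_in = 327.77/220 = 1.49 A.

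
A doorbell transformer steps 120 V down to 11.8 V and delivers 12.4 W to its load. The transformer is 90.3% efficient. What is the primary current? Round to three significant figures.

P_in = P_out/η = 12.4/0.903 = 13.732 W.
I_p = P_in/V_p = 13.732/120 = 0.114 A.

I_p ≈ 0.114 A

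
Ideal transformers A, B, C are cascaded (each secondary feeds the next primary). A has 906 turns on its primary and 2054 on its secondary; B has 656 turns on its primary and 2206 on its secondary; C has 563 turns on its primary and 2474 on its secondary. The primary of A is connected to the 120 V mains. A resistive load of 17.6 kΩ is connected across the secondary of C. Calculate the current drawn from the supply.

Secondary of A: V = 120.00 × 2054/906 = 272.05 V.
Secondary of B: V = 272.05 × 2206/656 = 914.86 V.
Secondary of C: V = 914.86 × 2474/563 = 4020.2 V.
I_load = 4020.2/17600 = 0.22842 A, so P_out = 4020.2 × 0.22842 = 918.29 W.
All ideal ⇒ P_in = P_out, so I_supply = 918.29/120 = 7.65 A.

I_supply ≈ 7.65 A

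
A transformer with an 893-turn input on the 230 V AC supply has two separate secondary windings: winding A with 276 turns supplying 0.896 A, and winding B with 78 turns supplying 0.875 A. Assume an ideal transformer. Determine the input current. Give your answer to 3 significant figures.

I_in ≈ 0.353 A

V_A = 230 × 276/893 = 71.086 V; V_B = 230 × 78/893 = 20.090 V.
P_out = V_A I_A + V_B I_B = 71.086×0.896 + 20.090×0.875 = 63.693 + 17.578 = 81.272 W.
Ideal ⇒ P_in = P_out, so I_in = P_out/V_in = 81.272/230 = 0.353 A.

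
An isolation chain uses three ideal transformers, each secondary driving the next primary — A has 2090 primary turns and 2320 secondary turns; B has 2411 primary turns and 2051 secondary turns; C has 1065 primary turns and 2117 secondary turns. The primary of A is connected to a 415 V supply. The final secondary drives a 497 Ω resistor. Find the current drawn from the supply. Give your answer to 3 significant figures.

After A: V = 415.00 × 2320/2090 = 460.67 V.
After B: V = 460.67 × 2051/2411 = 391.88 V.
After C: V = 391.88 × 2117/1065 = 778.99 V.
I_load = 778.99/497 = 1.5674 A, so P_out = 778.99 × 1.5674 = 1221.0 W.
All ideal ⇒ P_in = P_out, so I_supply = 1221.0/415 = 2.94 A.

I_supply ≈ 2.94 A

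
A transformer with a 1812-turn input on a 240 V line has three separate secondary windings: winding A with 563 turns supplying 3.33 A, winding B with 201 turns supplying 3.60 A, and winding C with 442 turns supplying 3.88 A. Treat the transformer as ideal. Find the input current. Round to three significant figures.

V_A = 240 × 563/1812 = 74.570 V; V_B = 240 × 201/1812 = 26.623 V; V_C = 240 × 442/1812 = 58.543 V.
P_out = V_A I_A + V_B I_B + V_C I_C = 74.570×3.33 + 26.623×3.60 + 58.543×3.88 = 248.32 + 95.841 + 227.15 = 571.30 W.
Ideal ⇒ P_in = P_out, so I_in = P_out/V_in = 571.30/240 = 2.38 A.

I_in ≈ 2.38 A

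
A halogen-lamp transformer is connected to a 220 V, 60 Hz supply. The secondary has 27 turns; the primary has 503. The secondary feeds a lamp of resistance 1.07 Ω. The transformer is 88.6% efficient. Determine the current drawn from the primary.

I_p ≈ 0.669 A

V_s = 220 × 27/503 = 11.809 V.
I_s = V_s/R = 11.809/1.07 = 11.037 A.
P_out = V_s I_s = 11.809 × 11.037 = 130.33 W.
P_in = P_out/η = 130.33/0.886 = 147.10 W.
I_p = P_in/V_p = 147.10/220 = 0.669 A.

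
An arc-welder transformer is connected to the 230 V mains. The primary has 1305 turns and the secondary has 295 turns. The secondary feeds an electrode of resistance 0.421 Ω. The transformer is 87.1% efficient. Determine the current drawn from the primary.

I_p ≈ 32.1 A

V_s = 230 × 295/1305 = 51.992 V.
I_s = V_s/R = 51.992/0.421 = 123.50 A.
P_out = V_s I_s = 51.992 × 123.50 = 6420.9 W.
P_in = P_out/η = 6420.9/0.871 = 7371.9 W.
I_p = P_in/V_p = 7371.9/230 = 32.1 A.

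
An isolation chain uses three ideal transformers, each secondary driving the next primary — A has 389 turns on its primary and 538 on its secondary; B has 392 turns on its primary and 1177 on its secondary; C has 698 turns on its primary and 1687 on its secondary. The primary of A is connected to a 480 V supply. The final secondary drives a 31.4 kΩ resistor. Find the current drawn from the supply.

I_supply ≈ 1.54 A

Secondary of A: V = 480.00 × 538/389 = 663.86 V.
Secondary of B: V = 663.86 × 1177/392 = 1993.3 V.
Secondary of C: V = 1993.3 × 1687/698 = 4817.5 V.
I_load = 4817.5/31400 = 0.15342 A, so P_out = 4817.5 × 0.15342 = 739.13 W.
All ideal ⇒ P_in = P_out, so I_supply = 739.13/480 = 1.54 A.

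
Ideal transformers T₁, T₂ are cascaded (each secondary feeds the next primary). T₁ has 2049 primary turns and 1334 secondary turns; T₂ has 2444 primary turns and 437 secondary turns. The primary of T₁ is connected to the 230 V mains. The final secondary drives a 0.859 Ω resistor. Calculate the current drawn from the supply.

I_supply ≈ 3.63 A

After T₁: V = 230.00 × 1334/2049 = 149.74 V.
After T₂: V = 149.74 × 437/2444 = 26.775 V.
I_load = 26.775/0.859 = 31.169 A, so P_out = 26.775 × 31.169 = 834.55 W.
All ideal ⇒ P_in = P_out, so I_supply = 834.55/230 = 3.63 A.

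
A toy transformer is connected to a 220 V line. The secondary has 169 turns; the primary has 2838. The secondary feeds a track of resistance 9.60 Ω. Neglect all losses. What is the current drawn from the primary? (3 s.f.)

I_p ≈ 0.0813 A

V_s = V_p × N_s/N_p = 220 × 169/2838 = 13.101 V.
I_s = V_s/R = 13.101/9.60 = 1.3647 A.
For an ideal transformer I_p N_p = I_s N_s, so I_p = 1.3647 × 169/2838 = 0.0813 A.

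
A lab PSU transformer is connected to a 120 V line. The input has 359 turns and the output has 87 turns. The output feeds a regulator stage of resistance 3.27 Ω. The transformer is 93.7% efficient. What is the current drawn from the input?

V_out = 120 × 87/359 = 29.081 V.
I_out = V_out/R = 29.081/3.27 = 8.8932 A.
P_out = V_out I_out = 29.081 × 8.8932 = 258.62 W.
P_in = P_out/η = 258.62/0.937 = 276.01 W.
I_in = P_in/V_in = 276.01/120 = 2.30 A.

I_in ≈ 2.30 A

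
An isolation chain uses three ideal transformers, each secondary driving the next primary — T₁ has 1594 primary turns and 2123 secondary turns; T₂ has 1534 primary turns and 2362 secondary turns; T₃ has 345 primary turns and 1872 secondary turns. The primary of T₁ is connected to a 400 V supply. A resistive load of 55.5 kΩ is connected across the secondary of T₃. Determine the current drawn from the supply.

I_supply ≈ 0.892 A

Secondary of T₁: V = 400.00 × 2123/1594 = 532.75 V.
Secondary of T₂: V = 532.75 × 2362/1534 = 820.31 V.
Secondary of T₃: V = 820.31 × 1872/345 = 4451.1 V.
I_load = 4451.1/55500 = 0.080199 A, so P_out = 4451.1 × 0.080199 = 356.97 W.
All ideal ⇒ P_in = P_out, so I_supply = 356.97/400 = 0.892 A.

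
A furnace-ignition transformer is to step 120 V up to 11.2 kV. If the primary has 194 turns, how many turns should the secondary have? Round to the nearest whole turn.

N_s/N_p = V_s/V_p, so N_s = 194 × 11200/120 = 18106.7 ≈ 18107 turns.

N_s = 18107 turns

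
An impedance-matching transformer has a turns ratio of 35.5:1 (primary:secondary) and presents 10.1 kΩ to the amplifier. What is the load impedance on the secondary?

Z_s = Z_p/(N_p/N_s)² = 10100/35.5² = 8.01 Ω.

Z_s ≈ 8.01 Ω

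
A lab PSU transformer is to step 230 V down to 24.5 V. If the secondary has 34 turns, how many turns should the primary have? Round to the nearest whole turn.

N_p/N_s = V_p/V_s, so N_p = 34 × 230/24.5 = 319.2 ≈ 319 turns.

N_p = 319 turns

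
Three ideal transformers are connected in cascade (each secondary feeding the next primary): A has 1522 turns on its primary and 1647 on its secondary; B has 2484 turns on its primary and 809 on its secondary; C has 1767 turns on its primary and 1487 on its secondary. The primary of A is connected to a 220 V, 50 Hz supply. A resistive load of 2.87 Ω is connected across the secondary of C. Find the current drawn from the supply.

I_supply ≈ 6.74 A

Secondary of A: V = 220.00 × 1647/1522 = 238.07 V.
Secondary of B: V = 238.07 × 809/2484 = 77.535 V.
Secondary of C: V = 77.535 × 1487/1767 = 65.249 V.
I_load = 65.249/2.87 = 22.735 A, so P_out = 65.249 × 22.735 = 1483.4 W.
All ideal ⇒ P_in = P_out, so I_supply = 1483.4/220 = 6.74 A.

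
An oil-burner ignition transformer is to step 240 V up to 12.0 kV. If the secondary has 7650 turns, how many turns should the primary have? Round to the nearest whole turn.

N_p/N_s = V_p/V_s, so N_p = 7650 × 240/12000 = 153.0 ≈ 153 turns.

N_p = 153 turns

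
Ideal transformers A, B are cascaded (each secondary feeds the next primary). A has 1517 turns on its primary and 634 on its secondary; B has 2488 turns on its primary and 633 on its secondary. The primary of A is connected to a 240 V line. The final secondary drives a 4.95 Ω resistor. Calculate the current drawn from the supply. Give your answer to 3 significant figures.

I_supply ≈ 0.548 A

Secondary of A: V = 240.00 × 634/1517 = 100.30 V.
Secondary of B: V = 100.30 × 633/2488 = 25.519 V.
I_load = 25.519/4.95 = 5.1554 A, so P_out = 25.519 × 5.1554 = 131.56 W.
All ideal ⇒ P_in = P_out, so I_supply = 131.56/240 = 0.548 A.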